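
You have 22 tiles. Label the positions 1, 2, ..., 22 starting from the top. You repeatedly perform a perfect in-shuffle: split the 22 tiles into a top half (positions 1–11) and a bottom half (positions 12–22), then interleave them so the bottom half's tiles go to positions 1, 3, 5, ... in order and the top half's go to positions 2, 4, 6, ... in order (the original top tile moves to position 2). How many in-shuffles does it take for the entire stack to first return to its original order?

The in-shuffle permutes the 22 positions with cycle lengths [11, 11].
Every tile is home exactly when every cycle has completed a whole number of laps, i.e. after lcm(11) = 11 in-shuffles.

11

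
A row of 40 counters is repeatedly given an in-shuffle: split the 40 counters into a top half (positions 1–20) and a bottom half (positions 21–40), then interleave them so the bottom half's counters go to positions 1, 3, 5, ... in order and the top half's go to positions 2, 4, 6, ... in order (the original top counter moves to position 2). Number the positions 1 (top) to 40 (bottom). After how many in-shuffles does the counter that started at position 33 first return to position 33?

20

Follow position 33 under repeated in-shuffles:
33 → 25 → 9 → 18 → 36 → 31 → 21 → 1 → 2 → 4 → 8 → 16 → 32 → 23 → 5 → 10 → 20 → 40 → 39 → 37 → 33
It first returns after 20 in-shuffles.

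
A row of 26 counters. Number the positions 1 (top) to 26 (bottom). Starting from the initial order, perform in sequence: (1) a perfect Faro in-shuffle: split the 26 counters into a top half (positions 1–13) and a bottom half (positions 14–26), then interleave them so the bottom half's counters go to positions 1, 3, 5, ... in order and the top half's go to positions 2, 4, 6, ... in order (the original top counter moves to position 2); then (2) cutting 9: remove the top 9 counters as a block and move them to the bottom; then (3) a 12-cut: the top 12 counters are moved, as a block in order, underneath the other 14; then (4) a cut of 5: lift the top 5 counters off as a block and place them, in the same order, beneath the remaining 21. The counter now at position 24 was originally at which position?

12

Undo the operations in reverse order, starting from position 24:
  undo op 4 (cut 5): 24 ← 3
  undo op 3 (cut 12): 3 ← 15
  undo op 2 (cut 9): 15 ← 24
  undo op 1 (in-shuffle, from top half): 24 ← 12
So the counter at position 24 came from original position 12.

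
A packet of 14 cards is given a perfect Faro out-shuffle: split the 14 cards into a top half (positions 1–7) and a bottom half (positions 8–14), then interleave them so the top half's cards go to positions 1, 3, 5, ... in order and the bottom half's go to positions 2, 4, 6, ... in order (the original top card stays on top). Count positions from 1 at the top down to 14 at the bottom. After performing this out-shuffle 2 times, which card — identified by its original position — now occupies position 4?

5

Work backwards from position 4, undoing one out-shuffle at a time:
4 ← 9 ← 5
So the card now at position 4 started at position 5.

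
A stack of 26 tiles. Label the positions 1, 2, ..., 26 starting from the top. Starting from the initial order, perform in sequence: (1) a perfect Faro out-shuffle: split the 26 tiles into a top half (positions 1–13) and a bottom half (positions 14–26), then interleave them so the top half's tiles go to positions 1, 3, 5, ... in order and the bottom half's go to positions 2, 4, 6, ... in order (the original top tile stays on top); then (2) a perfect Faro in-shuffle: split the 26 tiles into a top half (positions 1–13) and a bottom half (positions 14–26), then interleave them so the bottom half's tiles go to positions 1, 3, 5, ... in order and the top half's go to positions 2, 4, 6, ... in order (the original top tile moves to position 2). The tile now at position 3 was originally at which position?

Undo the operations in reverse order, starting from position 3:
  undo op 2 (in-shuffle, from bottom half): 3 ← 15
  undo op 1 (out-shuffle, from top half): 15 ← 8
So the tile at position 3 came from original position 8.

8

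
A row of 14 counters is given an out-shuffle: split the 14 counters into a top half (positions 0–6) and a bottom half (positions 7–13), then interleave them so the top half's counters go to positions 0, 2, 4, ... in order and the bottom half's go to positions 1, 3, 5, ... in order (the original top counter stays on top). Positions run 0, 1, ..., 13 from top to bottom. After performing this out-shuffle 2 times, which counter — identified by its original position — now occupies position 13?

Work backwards from position 13, undoing one out-shuffle at a time:
13 ← 13 ← 13
So the counter now at position 13 started at position 13.

13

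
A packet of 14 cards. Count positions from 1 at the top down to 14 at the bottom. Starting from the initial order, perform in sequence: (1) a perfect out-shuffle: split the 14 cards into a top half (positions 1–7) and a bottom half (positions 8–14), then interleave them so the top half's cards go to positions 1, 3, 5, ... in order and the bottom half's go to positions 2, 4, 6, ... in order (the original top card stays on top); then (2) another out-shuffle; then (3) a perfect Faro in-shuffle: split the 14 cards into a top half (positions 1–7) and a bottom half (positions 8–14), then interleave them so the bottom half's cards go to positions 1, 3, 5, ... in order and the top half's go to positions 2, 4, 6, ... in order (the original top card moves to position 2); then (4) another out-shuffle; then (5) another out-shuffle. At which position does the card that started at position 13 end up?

Track the card from position 13 forward through each operation:
  after op 1 (out-shuffle): 13 → 12
  after op 2 (out-shuffle): 12 → 10
  after op 3 (in-shuffle): 10 → 5
  after op 4 (out-shuffle): 5 → 9
  after op 5 (out-shuffle): 9 → 4

4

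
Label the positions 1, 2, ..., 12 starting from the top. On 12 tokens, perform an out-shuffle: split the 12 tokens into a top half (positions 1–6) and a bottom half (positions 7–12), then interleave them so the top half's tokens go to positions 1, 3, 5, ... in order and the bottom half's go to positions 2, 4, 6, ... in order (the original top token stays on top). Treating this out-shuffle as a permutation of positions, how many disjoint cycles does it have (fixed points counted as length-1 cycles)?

3

Trace each unvisited position around until it returns:
(1) (2 3 5 9 6 11 10 8 4 7) (12)
3 cycles in total.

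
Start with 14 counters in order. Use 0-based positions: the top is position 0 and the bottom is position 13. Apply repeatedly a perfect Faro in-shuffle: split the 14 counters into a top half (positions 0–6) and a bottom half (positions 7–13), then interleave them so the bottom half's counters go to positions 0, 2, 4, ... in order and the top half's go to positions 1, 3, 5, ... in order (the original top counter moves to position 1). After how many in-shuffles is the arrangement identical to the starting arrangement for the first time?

The in-shuffle permutes the 14 positions with cycle lengths [2, 4, 4, 4].
Every counter is home exactly when every cycle has completed a whole number of laps, i.e. after lcm(2, 4) = 4 in-shuffles.

4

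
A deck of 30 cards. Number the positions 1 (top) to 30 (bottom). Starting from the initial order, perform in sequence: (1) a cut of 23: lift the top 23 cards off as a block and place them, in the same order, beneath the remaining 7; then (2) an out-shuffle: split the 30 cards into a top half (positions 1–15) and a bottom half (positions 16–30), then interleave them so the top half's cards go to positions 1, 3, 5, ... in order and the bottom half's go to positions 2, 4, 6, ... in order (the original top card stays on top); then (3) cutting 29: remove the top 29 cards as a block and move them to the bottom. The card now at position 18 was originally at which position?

2

Undo the operations in reverse order, starting from position 18:
  undo op 3 (cut 29): 18 ← 17
  undo op 2 (out-shuffle, from top half): 17 ← 9
  undo op 1 (cut 23): 9 ← 2
So the card at position 18 came from original position 2.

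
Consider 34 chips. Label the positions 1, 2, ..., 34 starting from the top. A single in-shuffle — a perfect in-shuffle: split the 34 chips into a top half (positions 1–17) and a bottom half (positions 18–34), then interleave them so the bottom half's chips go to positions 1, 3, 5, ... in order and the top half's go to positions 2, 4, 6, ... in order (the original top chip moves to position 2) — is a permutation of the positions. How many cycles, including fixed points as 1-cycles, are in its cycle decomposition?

Trace each unvisited position around until it returns:
(1 2 4 8 16 32 ... len 12) (3 6 12 24 13 26 ... len 12) (5 10 20) (7 14 28 21) (15 30 25)
5 cycles in total.

5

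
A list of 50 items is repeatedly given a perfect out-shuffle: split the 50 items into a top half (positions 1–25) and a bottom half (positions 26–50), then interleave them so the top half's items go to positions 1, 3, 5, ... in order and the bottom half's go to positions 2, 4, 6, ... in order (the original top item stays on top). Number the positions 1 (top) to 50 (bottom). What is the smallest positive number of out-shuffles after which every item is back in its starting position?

21

The out-shuffle permutes the 50 positions with cycle lengths [1, 1, 3, 3, 21, 21].
Every item is home exactly when every cycle has completed a whole number of laps, i.e. after lcm(1, 3, 21) = 21 out-shuffles.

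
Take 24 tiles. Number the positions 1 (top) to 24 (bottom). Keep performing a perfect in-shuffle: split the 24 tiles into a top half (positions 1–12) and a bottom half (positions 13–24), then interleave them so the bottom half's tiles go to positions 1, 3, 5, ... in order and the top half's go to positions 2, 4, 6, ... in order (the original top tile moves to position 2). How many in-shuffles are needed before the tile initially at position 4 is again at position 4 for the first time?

Follow position 4 under repeated in-shuffles:
4 → 8 → 16 → 7 → 14 → 3 → 6 → 12 → 24 → 23 → 21 → 17 → 9 → 18 → 11 → 22 → 19 → 13 → 1 → 2 → 4
It first returns after 20 in-shuffles.

20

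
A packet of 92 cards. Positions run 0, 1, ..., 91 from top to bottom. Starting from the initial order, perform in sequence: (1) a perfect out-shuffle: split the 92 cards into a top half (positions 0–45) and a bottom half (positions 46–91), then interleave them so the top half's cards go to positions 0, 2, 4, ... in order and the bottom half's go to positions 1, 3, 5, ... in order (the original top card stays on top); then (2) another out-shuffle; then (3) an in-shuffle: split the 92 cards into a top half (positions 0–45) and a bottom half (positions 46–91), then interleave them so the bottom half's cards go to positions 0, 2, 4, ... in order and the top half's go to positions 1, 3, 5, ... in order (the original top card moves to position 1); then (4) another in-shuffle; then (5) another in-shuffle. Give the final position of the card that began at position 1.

39

Track the card from position 1 forward through each operation:
  after op 1 (out-shuffle): 1 → 2
  after op 2 (out-shuffle): 2 → 4
  after op 3 (in-shuffle): 4 → 9
  after op 4 (in-shuffle): 9 → 19
  after op 5 (in-shuffle): 19 → 39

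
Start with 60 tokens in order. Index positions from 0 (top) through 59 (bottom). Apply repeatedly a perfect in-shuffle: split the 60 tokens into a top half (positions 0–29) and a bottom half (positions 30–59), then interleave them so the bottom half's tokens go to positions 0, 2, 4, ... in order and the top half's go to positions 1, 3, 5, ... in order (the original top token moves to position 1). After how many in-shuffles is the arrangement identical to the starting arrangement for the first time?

The in-shuffle permutes the 60 positions with cycle lengths [60].
Every token is home exactly when every cycle has completed a whole number of laps, i.e. after lcm(60) = 60 in-shuffles.

60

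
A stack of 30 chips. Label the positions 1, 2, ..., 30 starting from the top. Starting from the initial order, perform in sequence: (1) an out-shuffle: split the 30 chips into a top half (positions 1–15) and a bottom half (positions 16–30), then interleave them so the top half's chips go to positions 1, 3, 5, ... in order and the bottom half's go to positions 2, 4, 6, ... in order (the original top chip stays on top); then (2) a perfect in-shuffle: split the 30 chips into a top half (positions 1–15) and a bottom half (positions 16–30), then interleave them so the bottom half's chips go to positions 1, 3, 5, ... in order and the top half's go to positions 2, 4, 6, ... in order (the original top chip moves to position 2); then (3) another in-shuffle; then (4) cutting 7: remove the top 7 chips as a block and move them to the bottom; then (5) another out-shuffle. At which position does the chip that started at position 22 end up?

Track the chip from position 22 forward through each operation:
  after op 1 (out-shuffle): 22 → 14
  after op 2 (in-shuffle): 14 → 28
  after op 3 (in-shuffle): 28 → 25
  after op 4 (cut 7): 25 → 18
  after op 5 (out-shuffle): 18 → 6

6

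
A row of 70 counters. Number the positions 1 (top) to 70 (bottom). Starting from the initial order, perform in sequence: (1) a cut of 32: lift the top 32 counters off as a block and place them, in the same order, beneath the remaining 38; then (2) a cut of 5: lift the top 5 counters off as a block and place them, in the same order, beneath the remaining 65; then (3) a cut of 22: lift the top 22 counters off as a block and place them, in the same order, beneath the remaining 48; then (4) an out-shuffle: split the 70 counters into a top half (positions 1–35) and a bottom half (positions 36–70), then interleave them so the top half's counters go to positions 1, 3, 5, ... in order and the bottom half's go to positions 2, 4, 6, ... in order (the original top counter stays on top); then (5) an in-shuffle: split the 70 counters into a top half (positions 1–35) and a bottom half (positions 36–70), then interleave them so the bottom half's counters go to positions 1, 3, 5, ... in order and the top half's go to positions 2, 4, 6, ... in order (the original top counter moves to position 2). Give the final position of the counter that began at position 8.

Track the counter from position 8 forward through each operation:
  after op 1 (cut 32): 8 → 46
  after op 2 (cut 5): 46 → 41
  after op 3 (cut 22): 41 → 19
  after op 4 (out-shuffle): 19 → 37
  after op 5 (in-shuffle): 37 → 3

3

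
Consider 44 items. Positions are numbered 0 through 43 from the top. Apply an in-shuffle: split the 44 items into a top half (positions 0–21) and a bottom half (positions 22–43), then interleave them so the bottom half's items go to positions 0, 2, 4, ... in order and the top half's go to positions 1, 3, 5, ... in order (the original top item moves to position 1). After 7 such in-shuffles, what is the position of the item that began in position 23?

11

Track the item's position through each in-shuffle:
23 → 2 → 5 → 11 → 23 → 2 → 5 → 11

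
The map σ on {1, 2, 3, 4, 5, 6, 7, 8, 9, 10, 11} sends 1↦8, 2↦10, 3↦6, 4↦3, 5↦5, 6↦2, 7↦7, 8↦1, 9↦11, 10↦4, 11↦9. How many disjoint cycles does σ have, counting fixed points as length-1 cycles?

Cycle decomposition: (1 8) (2 10 4 3 6) (5) (7) (9 11).
5 cycles.

5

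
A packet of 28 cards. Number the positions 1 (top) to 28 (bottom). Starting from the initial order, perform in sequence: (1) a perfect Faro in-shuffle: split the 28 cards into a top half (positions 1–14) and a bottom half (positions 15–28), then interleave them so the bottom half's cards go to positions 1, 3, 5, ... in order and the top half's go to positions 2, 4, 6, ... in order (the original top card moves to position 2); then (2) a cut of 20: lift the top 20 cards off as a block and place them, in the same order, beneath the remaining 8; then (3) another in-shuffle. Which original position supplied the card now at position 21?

Undo the operations in reverse order, starting from position 21:
  undo op 3 (in-shuffle, from bottom half): 21 ← 25
  undo op 2 (cut 20): 25 ← 17
  undo op 1 (in-shuffle, from bottom half): 17 ← 23
So the card at position 21 came from original position 23.

23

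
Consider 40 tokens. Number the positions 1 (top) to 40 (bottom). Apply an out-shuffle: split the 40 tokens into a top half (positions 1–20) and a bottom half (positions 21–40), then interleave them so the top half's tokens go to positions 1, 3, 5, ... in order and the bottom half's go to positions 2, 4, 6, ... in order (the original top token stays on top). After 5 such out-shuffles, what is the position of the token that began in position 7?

Track the token's position through each out-shuffle:
7 → 13 → 25 → 10 → 19 → 37

37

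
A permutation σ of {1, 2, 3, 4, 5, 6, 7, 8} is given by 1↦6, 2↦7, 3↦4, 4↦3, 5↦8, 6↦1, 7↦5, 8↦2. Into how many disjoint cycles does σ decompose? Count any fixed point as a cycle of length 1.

Cycle decomposition: (1 6) (2 7 5 8) (3 4).
3 cycles.

3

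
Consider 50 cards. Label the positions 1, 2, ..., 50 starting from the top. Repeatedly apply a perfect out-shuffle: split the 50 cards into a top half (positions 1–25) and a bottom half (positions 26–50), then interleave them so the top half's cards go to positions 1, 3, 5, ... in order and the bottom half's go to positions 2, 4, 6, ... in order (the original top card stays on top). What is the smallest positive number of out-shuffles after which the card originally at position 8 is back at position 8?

3

Follow position 8 under repeated out-shuffles:
8 → 15 → 29 → 8
It first returns after 3 out-shuffles.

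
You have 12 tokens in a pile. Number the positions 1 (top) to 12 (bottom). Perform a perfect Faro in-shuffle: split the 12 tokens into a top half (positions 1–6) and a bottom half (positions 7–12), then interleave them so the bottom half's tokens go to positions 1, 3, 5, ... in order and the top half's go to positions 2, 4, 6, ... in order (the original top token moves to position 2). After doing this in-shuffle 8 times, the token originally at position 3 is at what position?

1

Track the token's position through each in-shuffle:
3 → 6 → 12 → 11 → 9 → 5 → 10 → 7 → 1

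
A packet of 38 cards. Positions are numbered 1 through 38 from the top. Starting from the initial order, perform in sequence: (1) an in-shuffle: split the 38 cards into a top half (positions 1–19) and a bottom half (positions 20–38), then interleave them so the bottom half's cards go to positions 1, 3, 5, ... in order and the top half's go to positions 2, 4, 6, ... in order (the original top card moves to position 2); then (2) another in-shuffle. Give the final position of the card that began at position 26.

26

Track the card from position 26 forward through each operation:
  after op 1 (in-shuffle): 26 → 13
  after op 2 (in-shuffle): 13 → 26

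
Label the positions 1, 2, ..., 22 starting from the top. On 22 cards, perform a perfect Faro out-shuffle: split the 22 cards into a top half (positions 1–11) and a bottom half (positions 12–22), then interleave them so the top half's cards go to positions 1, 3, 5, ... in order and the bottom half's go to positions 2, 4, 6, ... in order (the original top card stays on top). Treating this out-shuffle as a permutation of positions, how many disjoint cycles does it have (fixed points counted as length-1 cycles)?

7

Trace each unvisited position around until it returns:
(1) (2 3 5 9 17 12) (4 7 13) (6 11 21 20 18 14) (8 15) (10 19 16) (22)
7 cycles in total.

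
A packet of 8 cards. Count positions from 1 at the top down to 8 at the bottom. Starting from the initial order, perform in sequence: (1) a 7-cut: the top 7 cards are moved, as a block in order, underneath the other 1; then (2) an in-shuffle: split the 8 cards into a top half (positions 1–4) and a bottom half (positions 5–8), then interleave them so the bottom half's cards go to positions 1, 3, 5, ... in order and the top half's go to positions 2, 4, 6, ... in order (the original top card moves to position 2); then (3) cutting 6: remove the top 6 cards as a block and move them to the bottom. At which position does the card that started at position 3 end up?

2

Track the card from position 3 forward through each operation:
  after op 1 (cut 7): 3 → 4
  after op 2 (in-shuffle): 4 → 8
  after op 3 (cut 6): 8 → 2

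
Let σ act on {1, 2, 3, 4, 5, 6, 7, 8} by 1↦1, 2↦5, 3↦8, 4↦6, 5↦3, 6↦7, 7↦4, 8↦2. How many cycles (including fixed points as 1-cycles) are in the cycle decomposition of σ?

3

Cycle decomposition: (1) (2 5 3 8) (4 6 7).
3 cycles.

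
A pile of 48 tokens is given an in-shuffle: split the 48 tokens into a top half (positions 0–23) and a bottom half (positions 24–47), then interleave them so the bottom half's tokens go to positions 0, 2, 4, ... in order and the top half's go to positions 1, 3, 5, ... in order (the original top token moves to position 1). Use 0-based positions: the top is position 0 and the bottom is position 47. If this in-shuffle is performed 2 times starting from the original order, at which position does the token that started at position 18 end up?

26

Track the token's position through each in-shuffle:
18 → 37 → 26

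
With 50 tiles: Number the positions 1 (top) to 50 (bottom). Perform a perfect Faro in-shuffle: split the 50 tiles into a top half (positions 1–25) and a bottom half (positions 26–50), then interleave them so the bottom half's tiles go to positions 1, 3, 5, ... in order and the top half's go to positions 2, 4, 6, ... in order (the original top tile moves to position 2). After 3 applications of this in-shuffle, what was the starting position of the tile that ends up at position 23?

Work backwards from position 23, undoing one in-shuffle at a time:
23 ← 37 ← 44 ← 22
So the tile now at position 23 started at position 22.

22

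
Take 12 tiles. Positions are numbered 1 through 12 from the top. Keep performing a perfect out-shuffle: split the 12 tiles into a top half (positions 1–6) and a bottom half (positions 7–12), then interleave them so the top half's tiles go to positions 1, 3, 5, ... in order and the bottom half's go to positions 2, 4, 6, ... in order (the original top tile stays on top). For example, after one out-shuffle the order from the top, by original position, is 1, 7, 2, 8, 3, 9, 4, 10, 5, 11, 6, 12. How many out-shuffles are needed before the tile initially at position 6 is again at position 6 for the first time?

10

Follow position 6 under repeated out-shuffles:
6 → 11 → 10 → 8 → 4 → 7 → 2 → 3 → 5 → 9 → 6
It first returns after 10 out-shuffles.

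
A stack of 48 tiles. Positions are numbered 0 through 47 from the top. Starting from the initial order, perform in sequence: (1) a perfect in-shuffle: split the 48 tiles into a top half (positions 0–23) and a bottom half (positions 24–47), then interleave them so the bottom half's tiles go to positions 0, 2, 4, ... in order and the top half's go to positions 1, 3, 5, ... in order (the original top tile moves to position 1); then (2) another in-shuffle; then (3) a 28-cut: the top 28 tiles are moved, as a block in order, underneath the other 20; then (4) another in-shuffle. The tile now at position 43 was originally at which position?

Undo the operations in reverse order, starting from position 43:
  undo op 4 (in-shuffle, from top half): 43 ← 21
  undo op 3 (cut 28): 21 ← 1
  undo op 2 (in-shuffle, from top half): 1 ← 0
  undo op 1 (in-shuffle, from bottom half): 0 ← 24
So the tile at position 43 came from original position 24.

24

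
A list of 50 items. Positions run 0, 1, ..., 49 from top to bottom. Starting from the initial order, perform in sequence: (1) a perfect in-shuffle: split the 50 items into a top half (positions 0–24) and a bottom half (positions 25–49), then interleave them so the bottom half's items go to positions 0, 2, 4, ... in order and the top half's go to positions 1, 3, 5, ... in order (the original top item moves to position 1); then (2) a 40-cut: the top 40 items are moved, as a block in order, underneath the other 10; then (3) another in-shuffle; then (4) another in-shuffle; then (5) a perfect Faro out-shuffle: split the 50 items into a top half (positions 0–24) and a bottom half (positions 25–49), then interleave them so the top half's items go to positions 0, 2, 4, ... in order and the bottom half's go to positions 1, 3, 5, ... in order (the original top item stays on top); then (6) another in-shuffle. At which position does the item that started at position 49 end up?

43

Track the item from position 49 forward through each operation:
  after op 1 (in-shuffle): 49 → 48
  after op 2 (cut 40): 48 → 8
  after op 3 (in-shuffle): 8 → 17
  after op 4 (in-shuffle): 17 → 35
  after op 5 (out-shuffle): 35 → 21
  after op 6 (in-shuffle): 21 → 43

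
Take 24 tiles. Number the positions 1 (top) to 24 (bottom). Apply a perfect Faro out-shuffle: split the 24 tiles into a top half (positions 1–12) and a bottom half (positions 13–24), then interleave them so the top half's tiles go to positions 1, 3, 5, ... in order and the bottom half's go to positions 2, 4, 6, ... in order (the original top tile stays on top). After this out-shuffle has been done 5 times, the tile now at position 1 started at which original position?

1

Work backwards from position 1, undoing one out-shuffle at a time:
1 ← 1 ← 1 ← 1 ← 1 ← 1
So the tile now at position 1 started at position 1.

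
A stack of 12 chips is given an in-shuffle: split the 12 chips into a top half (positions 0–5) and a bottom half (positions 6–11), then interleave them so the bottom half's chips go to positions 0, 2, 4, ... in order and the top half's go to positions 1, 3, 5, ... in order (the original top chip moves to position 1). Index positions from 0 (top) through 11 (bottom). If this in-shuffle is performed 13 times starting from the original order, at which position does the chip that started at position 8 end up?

Track position through each in-shuffle: 8 → 4 → 9 → 6 → 0 → ... (continuing for 13 shuffles total) → 4.

4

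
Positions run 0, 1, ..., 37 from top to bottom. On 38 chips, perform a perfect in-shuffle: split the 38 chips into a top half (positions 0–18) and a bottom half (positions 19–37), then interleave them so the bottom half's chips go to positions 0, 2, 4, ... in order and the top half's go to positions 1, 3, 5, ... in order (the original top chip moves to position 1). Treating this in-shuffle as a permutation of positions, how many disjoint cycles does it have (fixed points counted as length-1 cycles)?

Trace each unvisited position around until it returns:
(0 1 3 7 15 31 ... len 12) (2 5 11 23 8 17 ... len 12) (6 13 27 16 33 28 ... len 12) (12 25)
4 cycles in total.

4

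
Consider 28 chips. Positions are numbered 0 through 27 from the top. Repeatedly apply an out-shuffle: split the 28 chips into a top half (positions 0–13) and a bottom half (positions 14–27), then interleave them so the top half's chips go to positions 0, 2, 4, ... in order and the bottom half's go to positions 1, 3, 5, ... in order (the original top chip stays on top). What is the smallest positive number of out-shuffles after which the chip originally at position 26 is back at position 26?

18

Follow position 26 under repeated out-shuffles:
26 → 25 → 23 → 19 → 11 → 22 → 17 → 7 → 14 → 1 → 2 → 4 → 8 → 16 → 5 → 10 → 20 → 13 → 26
It first returns after 18 out-shuffles.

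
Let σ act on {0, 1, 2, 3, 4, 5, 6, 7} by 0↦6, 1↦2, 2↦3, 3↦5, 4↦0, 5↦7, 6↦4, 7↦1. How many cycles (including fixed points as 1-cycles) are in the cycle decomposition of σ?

2

Cycle decomposition: (0 6 4) (1 2 3 5 7).
2 cycles.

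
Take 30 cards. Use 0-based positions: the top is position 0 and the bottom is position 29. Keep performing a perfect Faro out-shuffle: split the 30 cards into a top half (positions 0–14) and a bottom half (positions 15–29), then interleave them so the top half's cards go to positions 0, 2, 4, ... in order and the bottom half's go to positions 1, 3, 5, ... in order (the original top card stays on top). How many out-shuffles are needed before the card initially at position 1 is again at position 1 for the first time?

28

Follow position 1 under repeated out-shuffles:
1 → 2 → 4 → 8 → 16 → 3 → 6 → 12 → ... → 1 (length 28)
It first returns after 28 out-shuffles.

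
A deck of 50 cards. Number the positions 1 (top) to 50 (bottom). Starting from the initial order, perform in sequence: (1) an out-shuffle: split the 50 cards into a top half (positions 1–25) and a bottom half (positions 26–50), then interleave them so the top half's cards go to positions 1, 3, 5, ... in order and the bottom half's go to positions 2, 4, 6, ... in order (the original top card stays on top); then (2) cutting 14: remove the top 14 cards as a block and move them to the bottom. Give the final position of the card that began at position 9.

Track the card from position 9 forward through each operation:
  after op 1 (out-shuffle): 9 → 17
  after op 2 (cut 14): 17 → 3

3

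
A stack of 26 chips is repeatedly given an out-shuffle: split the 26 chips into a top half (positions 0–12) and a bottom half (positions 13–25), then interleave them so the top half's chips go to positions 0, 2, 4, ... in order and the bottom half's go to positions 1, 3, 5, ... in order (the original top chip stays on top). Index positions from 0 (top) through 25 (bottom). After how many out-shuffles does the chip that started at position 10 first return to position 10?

4

Follow position 10 under repeated out-shuffles:
10 → 20 → 15 → 5 → 10
It first returns after 4 out-shuffles.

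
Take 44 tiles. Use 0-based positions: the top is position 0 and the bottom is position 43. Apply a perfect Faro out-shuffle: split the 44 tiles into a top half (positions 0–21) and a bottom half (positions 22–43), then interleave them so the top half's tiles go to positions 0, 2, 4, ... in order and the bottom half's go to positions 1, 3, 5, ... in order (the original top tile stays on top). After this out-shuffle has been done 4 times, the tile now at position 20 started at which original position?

Work backwards from position 20, undoing one out-shuffle at a time:
20 ← 10 ← 5 ← 24 ← 12
So the tile now at position 20 started at position 12.

12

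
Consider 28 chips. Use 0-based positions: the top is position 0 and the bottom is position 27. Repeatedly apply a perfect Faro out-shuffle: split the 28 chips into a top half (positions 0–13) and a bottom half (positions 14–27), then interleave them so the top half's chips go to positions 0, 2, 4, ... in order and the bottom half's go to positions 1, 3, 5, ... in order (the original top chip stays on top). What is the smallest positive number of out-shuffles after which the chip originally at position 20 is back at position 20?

Follow position 20 under repeated out-shuffles:
20 → 13 → 26 → 25 → 23 → 19 → 11 → 22 → 17 → 7 → 14 → 1 → 2 → 4 → 8 → 16 → 5 → 10 → 20
It first returns after 18 out-shuffles.

18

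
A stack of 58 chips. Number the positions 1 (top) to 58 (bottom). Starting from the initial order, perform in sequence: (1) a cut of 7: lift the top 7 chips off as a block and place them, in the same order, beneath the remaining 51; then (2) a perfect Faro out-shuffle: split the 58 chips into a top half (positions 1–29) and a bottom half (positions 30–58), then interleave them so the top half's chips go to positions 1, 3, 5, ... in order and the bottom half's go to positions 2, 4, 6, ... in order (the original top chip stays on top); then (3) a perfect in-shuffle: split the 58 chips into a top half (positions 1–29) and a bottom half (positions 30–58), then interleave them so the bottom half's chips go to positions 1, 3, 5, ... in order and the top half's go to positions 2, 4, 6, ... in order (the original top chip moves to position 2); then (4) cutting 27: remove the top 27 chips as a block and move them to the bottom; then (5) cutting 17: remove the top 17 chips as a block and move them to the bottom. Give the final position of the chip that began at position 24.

21

Track the chip from position 24 forward through each operation:
  after op 1 (cut 7): 24 → 17
  after op 2 (out-shuffle): 17 → 33
  after op 3 (in-shuffle): 33 → 7
  after op 4 (cut 27): 7 → 38
  after op 5 (cut 17): 38 → 21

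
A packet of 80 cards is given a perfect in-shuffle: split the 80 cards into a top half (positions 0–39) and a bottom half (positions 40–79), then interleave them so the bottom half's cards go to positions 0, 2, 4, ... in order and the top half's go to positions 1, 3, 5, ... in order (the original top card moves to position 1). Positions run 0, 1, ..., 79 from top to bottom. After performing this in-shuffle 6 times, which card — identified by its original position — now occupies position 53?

53

Work backwards from position 53, undoing one in-shuffle at a time:
53 ← 26 ← 53 ← 26 ← 53 ← 26 ← 53
So the card now at position 53 started at position 53.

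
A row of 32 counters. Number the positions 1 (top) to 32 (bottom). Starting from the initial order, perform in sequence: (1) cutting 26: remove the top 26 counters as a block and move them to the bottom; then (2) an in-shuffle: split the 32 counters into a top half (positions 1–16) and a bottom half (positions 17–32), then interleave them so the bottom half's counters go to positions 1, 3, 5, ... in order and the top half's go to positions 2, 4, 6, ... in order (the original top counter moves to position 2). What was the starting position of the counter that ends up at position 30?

Undo the operations in reverse order, starting from position 30:
  undo op 2 (in-shuffle, from top half): 30 ← 15
  undo op 1 (cut 26): 15 ← 9
So the counter at position 30 came from original position 9.

9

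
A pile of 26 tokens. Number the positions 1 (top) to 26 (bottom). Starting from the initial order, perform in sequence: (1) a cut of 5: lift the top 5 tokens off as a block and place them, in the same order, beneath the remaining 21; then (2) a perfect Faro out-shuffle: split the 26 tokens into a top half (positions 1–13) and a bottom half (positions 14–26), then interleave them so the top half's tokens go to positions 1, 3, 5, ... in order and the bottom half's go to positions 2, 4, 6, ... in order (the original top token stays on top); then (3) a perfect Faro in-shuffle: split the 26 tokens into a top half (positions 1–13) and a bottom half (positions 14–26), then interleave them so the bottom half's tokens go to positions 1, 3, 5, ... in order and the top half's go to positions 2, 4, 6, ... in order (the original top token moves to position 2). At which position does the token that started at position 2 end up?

Track the token from position 2 forward through each operation:
  after op 1 (cut 5): 2 → 23
  after op 2 (out-shuffle): 23 → 20
  after op 3 (in-shuffle): 20 → 13

13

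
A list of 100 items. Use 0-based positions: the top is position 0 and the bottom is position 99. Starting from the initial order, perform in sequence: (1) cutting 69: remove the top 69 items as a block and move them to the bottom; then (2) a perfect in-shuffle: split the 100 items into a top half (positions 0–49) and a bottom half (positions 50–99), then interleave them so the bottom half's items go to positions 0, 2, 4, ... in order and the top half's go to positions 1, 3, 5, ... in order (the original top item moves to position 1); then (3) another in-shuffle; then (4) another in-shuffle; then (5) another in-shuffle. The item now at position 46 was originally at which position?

53

Undo the operations in reverse order, starting from position 46:
  undo op 5 (in-shuffle, from bottom half): 46 ← 73
  undo op 4 (in-shuffle, from top half): 73 ← 36
  undo op 3 (in-shuffle, from bottom half): 36 ← 68
  undo op 2 (in-shuffle, from bottom half): 68 ← 84
  undo op 1 (cut 69): 84 ← 53
So the item at position 46 came from original position 53.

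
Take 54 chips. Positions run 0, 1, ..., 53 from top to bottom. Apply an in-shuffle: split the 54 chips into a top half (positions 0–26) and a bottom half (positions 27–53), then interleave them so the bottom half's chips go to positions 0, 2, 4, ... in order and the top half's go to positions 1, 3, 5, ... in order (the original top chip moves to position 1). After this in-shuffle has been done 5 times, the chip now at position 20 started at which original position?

Work backwards from position 20, undoing one in-shuffle at a time:
20 ← 37 ← 18 ← 36 ← 45 ← 22
So the chip now at position 20 started at position 22.

22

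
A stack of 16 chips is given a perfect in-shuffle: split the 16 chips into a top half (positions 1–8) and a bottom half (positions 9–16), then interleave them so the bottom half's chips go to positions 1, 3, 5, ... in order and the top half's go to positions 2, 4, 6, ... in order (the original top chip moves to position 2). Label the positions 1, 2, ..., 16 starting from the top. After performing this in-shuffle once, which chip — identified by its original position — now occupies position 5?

Work backwards from position 5, undoing one in-shuffle at a time:
5 ← 11
So the chip now at position 5 started at position 11.

11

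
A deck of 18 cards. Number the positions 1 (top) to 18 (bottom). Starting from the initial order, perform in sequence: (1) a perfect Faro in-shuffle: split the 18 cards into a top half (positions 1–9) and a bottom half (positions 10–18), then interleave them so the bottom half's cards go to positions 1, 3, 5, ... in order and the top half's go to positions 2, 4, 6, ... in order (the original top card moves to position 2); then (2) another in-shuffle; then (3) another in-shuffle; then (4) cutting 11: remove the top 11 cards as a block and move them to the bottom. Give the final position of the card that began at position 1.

Track the card from position 1 forward through each operation:
  after op 1 (in-shuffle): 1 → 2
  after op 2 (in-shuffle): 2 → 4
  after op 3 (in-shuffle): 4 → 8
  after op 4 (cut 11): 8 → 15

15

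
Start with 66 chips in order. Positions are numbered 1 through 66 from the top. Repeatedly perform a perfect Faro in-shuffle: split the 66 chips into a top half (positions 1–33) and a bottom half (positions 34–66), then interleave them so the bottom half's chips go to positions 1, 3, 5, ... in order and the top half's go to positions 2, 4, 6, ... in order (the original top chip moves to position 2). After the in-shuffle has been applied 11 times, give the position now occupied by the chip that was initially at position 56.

Track the chip's position through each in-shuffle:
56 → 45 → 23 → 46 → 25 → 50 → 33 → 66 → 65 → 63 → 59 → 51

51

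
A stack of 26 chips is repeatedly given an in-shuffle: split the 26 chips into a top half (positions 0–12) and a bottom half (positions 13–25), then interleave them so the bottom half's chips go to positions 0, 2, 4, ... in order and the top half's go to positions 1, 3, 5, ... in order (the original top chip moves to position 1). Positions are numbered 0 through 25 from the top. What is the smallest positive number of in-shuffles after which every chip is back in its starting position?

18

The in-shuffle permutes the 26 positions with cycle lengths [2, 6, 18].
Every chip is home exactly when every cycle has completed a whole number of laps, i.e. after lcm(2, 6, 18) = 18 in-shuffles.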